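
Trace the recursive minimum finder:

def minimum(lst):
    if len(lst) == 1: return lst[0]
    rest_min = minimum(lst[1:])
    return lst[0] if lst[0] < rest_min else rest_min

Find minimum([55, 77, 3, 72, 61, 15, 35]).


minimum([55, 77, 3, 72, 61, 15, 35]): compare 55 with minimum([77, 3, 72, 61, 15, 35])
minimum([77, 3, 72, 61, 15, 35]): compare 77 with minimum([3, 72, 61, 15, 35])
minimum([3, 72, 61, 15, 35]): compare 3 with minimum([72, 61, 15, 35])
minimum([72, 61, 15, 35]): compare 72 with minimum([61, 15, 35])
minimum([61, 15, 35]): compare 61 with minimum([15, 35])
minimum([15, 35]): compare 15 with minimum([35])
minimum([35]) = 35  (base case)
Compare 15 with 35 -> 15
Compare 61 with 15 -> 15
Compare 72 with 15 -> 15
Compare 3 with 15 -> 3
Compare 77 with 3 -> 3
Compare 55 with 3 -> 3

3


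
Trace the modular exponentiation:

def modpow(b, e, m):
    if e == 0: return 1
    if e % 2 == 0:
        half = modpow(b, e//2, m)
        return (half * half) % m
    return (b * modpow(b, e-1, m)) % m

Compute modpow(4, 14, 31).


modpow(4, 14, 31): e is even, compute modpow(4, 7, 31)
  modpow(4, 7, 31): e is odd, compute modpow(4, 6, 31)
    modpow(4, 6, 31): e is even, compute modpow(4, 3, 31)
      modpow(4, 3, 31): e is odd, compute modpow(4, 2, 31)
        modpow(4, 2, 31): e is even, compute modpow(4, 1, 31)
          modpow(4, 1, 31): e is odd, compute modpow(4, 0, 31)
          modpow(4, 0, 31) = 1
          (4 * 1) % 31 = 4
        half=4, (4*4) % 31 = 16
      (4 * 16) % 31 = 2
    half=2, (2*2) % 31 = 4
  (4 * 4) % 31 = 16
half=16, (16*16) % 31 = 8

8


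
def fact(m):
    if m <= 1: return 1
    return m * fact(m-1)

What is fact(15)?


fact(15)
= 15 * fact(14)
= 15 * 14 * fact(13)
= 15 * 14 * 13 * fact(12)
= 15 * 14 * 13 * 12 * fact(11)
= 15 * 14 * 13 * 12 * 11 * fact(10)
= 15 * 14 * 13 * 12 * 11 * 10 * fact(9)
= 15 * 14 * 13 * 12 * 11 * 10 * 9 * fact(8)
= 15 * 14 * 13 * 12 * 11 * 10 * 9 * 8 * fact(7)
= 15 * 14 * 13 * 12 * 11 * 10 * 9 * 8 * 7 * fact(6)
= 15 * 14 * 13 * 12 * 11 * 10 * 9 * 8 * 7 * 6 * fact(5)
= 15 * 14 * 13 * 12 * 11 * 10 * 9 * 8 * 7 * 6 * 5 * fact(4)
= 15 * 14 * 13 * 12 * 11 * 10 * 9 * 8 * 7 * 6 * 5 * 4 * fact(3)
= 15 * 14 * 13 * 12 * 11 * 10 * 9 * 8 * 7 * 6 * 5 * 4 * 3 * fact(2)
= 15 * 14 * 13 * 12 * 11 * 10 * 9 * 8 * 7 * 6 * 5 * 4 * 3 * 2 * fact(1)
= 15 * 14 * 13 * 12 * 11 * 10 * 9 * 8 * 7 * 6 * 5 * 4 * 3 * 2 * 1
= 1307674368000

1307674368000


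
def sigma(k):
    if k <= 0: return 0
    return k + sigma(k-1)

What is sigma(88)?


sigma(88)
= 88 + 87 + 86 + 85 + 84 + 83 + 82 + 81 + 80 + 79 + 78 + 77 + 76 + 75 + 74 + 73 + 72 + 71 + 70 + 69 + 68 + 67 + 66 + 65 + 64 + 63 + 62 + 61 + 60 + 59 + 58 + 57 + 56 + 55 + 54 + 53 + 52 + 51 + 50 + 49 + 48 + 47 + 46 + 45 + 44 + 43 + 42 + 41 + 40 + 39 + 38 + 37 + 36 + 35 + 34 + 33 + 32 + 31 + 30 + 29 + 28 + 27 + 26 + 25 + 24 + 23 + 22 + 21 + 20 + 19 + 18 + 17 + 16 + 15 + 14 + 13 + 12 + 11 + 10 + 9 + 8 + 7 + 6 + 5 + 4 + 3 + 2 + 1 + sigma(0)
= 88 + 87 + 86 + 85 + 84 + 83 + 82 + 81 + 80 + 79 + 78 + 77 + 76 + 75 + 74 + 73 + 72 + 71 + 70 + 69 + 68 + 67 + 66 + 65 + 64 + 63 + 62 + 61 + 60 + 59 + 58 + 57 + 56 + 55 + 54 + 53 + 52 + 51 + 50 + 49 + 48 + 47 + 46 + 45 + 44 + 43 + 42 + 41 + 40 + 39 + 38 + 37 + 36 + 35 + 34 + 33 + 32 + 31 + 30 + 29 + 28 + 27 + 26 + 25 + 24 + 23 + 22 + 21 + 20 + 19 + 18 + 17 + 16 + 15 + 14 + 13 + 12 + 11 + 10 + 9 + 8 + 7 + 6 + 5 + 4 + 3 + 2 + 1 + 0
= 3916

3916


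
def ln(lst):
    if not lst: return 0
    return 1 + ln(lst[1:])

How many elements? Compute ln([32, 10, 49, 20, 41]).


ln([32, 10, 49, 20, 41]) = 1 + ln([10, 49, 20, 41])
ln([10, 49, 20, 41]) = 1 + ln([49, 20, 41])
ln([49, 20, 41]) = 1 + ln([20, 41])
ln([20, 41]) = 1 + ln([41])
ln([41]) = 1 + ln([])
ln([]) = 0  (base case)
Unwinding: 1 + 1 + 1 + 1 + 1 + 0 = 5

5


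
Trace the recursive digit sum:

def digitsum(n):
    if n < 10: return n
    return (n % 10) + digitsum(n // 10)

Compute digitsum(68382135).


digitsum(68382135) = 5 + digitsum(6838213)
digitsum(6838213) = 3 + digitsum(683821)
digitsum(683821) = 1 + digitsum(68382)
digitsum(68382) = 2 + digitsum(6838)
digitsum(6838) = 8 + digitsum(683)
digitsum(683) = 3 + digitsum(68)
digitsum(68) = 8 + digitsum(6)
digitsum(6) = 6  (base case)
Total: 5 + 3 + 1 + 2 + 8 + 3 + 8 + 6 = 36

36


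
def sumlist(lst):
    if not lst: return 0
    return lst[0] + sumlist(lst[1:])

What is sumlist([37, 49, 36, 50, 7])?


sumlist([37, 49, 36, 50, 7]) = 37 + sumlist([49, 36, 50, 7])
sumlist([49, 36, 50, 7]) = 49 + sumlist([36, 50, 7])
sumlist([36, 50, 7]) = 36 + sumlist([50, 7])
sumlist([50, 7]) = 50 + sumlist([7])
sumlist([7]) = 7 + sumlist([])
sumlist([]) = 0  (base case)
Total: 37 + 49 + 36 + 50 + 7 + 0 = 179

179


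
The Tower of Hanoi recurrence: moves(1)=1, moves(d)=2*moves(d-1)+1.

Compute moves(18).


moves(18) = 2 * moves(17) + 1
moves(17) = 2 * moves(16) + 1
moves(16) = 2 * moves(15) + 1
moves(15) = 2 * moves(14) + 1
moves(14) = 2 * moves(13) + 1
moves(13) = 2 * moves(12) + 1
moves(12) = 2 * moves(11) + 1
moves(11) = 2 * moves(10) + 1
moves(10) = 2 * moves(9) + 1
moves(9) = 2 * moves(8) + 1
moves(8) = 2 * moves(7) + 1
moves(7) = 2 * moves(6) + 1
moves(6) = 2 * moves(5) + 1
moves(5) = 2 * moves(4) + 1
moves(4) = 2 * moves(3) + 1
moves(3) = 2 * moves(2) + 1
moves(2) = 2 * moves(1) + 1
moves(1) = 1  (base case)
moves(2) = 2 * 1 + 1 = 3
moves(3) = 2 * 3 + 1 = 7
moves(4) = 2 * 7 + 1 = 15
moves(5) = 2 * 15 + 1 = 31
moves(6) = 2 * 31 + 1 = 63
moves(7) = 2 * 63 + 1 = 127
moves(8) = 2 * 127 + 1 = 255
moves(9) = 2 * 255 + 1 = 511
moves(10) = 2 * 511 + 1 = 1023
moves(11) = 2 * 1023 + 1 = 2047
moves(12) = 2 * 2047 + 1 = 4095
moves(13) = 2 * 4095 + 1 = 8191
moves(14) = 2 * 8191 + 1 = 16383
moves(15) = 2 * 16383 + 1 = 32767
moves(16) = 2 * 32767 + 1 = 65535
moves(17) = 2 * 65535 + 1 = 131071
moves(18) = 2 * 131071 + 1 = 262143

262143


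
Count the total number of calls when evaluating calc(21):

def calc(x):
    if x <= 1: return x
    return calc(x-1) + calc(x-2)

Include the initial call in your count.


Let C(n) = total calls for calc(n)
C(0) = 1, C(1) = 1
C(2) = 1 + C(1) + C(0) = 1 + 1 + 1 = 3
C(3) = 1 + C(2) + C(1) = 1 + 3 + 1 = 5
C(4) = 1 + C(3) + C(2) = 1 + 5 + 3 = 9
C(5) = 1 + C(4) + C(3) = 1 + 9 + 5 = 15
C(6) = 1 + C(5) + C(4) = 1 + 15 + 9 = 25
C(7) = 1 + C(6) + C(5) = 1 + 25 + 15 = 41
C(8) = 1 + C(7) + C(6) = 1 + 41 + 25 = 67
C(9) = 1 + C(8) + C(7) = 1 + 67 + 41 = 109
C(10) = 1 + C(9) + C(8) = 1 + 109 + 67 = 177
C(11) = 1 + C(10) + C(9) = 1 + 177 + 109 = 287
C(12) = 1 + C(11) + C(10) = 1 + 287 + 177 = 465
C(13) = 1 + C(12) + C(11) = 1 + 465 + 287 = 753
C(14) = 1 + C(13) + C(12) = 1 + 753 + 465 = 1219
C(15) = 1 + C(14) + C(13) = 1 + 1219 + 753 = 1973
C(16) = 1 + C(15) + C(14) = 1 + 1973 + 1219 = 3193
C(17) = 1 + C(16) + C(15) = 1 + 3193 + 1973 = 5167
C(18) = 1 + C(17) + C(16) = 1 + 5167 + 3193 = 8361
C(19) = 1 + C(18) + C(17) = 1 + 8361 + 5167 = 13529
C(20) = 1 + C(19) + C(18) = 1 + 13529 + 8361 = 21891
C(21) = 1 + C(20) + C(19) = 1 + 21891 + 13529 = 35421

35421


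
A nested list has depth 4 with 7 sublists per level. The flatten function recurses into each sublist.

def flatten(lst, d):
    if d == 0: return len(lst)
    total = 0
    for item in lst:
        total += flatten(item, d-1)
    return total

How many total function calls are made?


At depth 0 (root): 1 call
At depth 1: each of 1 parents calls flatten on 7 children = 7 calls
At depth 2: each of 7 parents calls flatten on 7 children = 49 calls
At depth 3: each of 49 parents calls flatten on 7 children = 343 calls
At depth 4: each of 343 parents calls flatten on 7 children = 2401 calls
Total: 1 + 7 + 49 + 343 + 2401 = 2801

2801


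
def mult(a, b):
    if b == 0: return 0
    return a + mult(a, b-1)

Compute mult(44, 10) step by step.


mult(44, 10) = 44 + mult(44, 9)
mult(44, 9) = 44 + mult(44, 8)
mult(44, 8) = 44 + mult(44, 7)
mult(44, 7) = 44 + mult(44, 6)
mult(44, 6) = 44 + mult(44, 5)
mult(44, 5) = 44 + mult(44, 4)
mult(44, 4) = 44 + mult(44, 3)
mult(44, 3) = 44 + mult(44, 2)
mult(44, 2) = 44 + mult(44, 1)
mult(44, 1) = 44 + mult(44, 0)
mult(44, 0) = 0  (base case)
Total: 44 + 44 + 44 + 44 + 44 + 44 + 44 + 44 + 44 + 44 + 0 = 440

440


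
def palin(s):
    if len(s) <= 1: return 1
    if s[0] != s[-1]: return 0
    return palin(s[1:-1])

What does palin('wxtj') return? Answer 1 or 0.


palin('wxtj'): s[0]='w' != s[-1]='j' -> return 0
Result: 0 (not a palindrome)

0


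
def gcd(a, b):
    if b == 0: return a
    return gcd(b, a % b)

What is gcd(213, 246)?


gcd(213, 246) = gcd(246, 213)
gcd(246, 213) = gcd(213, 33)
gcd(213, 33) = gcd(33, 15)
gcd(33, 15) = gcd(15, 3)
gcd(15, 3) = gcd(3, 0)
gcd(3, 0) = 3  (base case)

3


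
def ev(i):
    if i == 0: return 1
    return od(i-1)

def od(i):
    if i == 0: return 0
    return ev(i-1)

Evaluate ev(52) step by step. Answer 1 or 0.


ev(52) = od(51)
od(51) = ev(50)
ev(50) = od(49)
od(49) = ev(48)
ev(48) = od(47)
od(47) = ev(46)
ev(46) = od(45)
od(45) = ev(44)
ev(44) = od(43)
od(43) = ev(42)
ev(42) = od(41)
od(41) = ev(40)
ev(40) = od(39)
od(39) = ev(38)
ev(38) = od(37)
od(37) = ev(36)
ev(36) = od(35)
od(35) = ev(34)
ev(34) = od(33)
od(33) = ev(32)
ev(32) = od(31)
od(31) = ev(30)
ev(30) = od(29)
od(29) = ev(28)
ev(28) = od(27)
od(27) = ev(26)
ev(26) = od(25)
od(25) = ev(24)
ev(24) = od(23)
od(23) = ev(22)
ev(22) = od(21)
od(21) = ev(20)
ev(20) = od(19)
od(19) = ev(18)
ev(18) = od(17)
od(17) = ev(16)
ev(16) = od(15)
od(15) = ev(14)
ev(14) = od(13)
od(13) = ev(12)
ev(12) = od(11)
od(11) = ev(10)
ev(10) = od(9)
od(9) = ev(8)
ev(8) = od(7)
od(7) = ev(6)
ev(6) = od(5)
od(5) = ev(4)
ev(4) = od(3)
od(3) = ev(2)
ev(2) = od(1)
od(1) = ev(0)
ev(0) = 1  (base case)
Result: 1

1


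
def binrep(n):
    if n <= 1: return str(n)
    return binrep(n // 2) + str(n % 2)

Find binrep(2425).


binrep(2425) = binrep(1212) + '1'
binrep(1212) = binrep(606) + '0'
binrep(606) = binrep(303) + '0'
binrep(303) = binrep(151) + '1'
binrep(151) = binrep(75) + '1'
binrep(75) = binrep(37) + '1'
binrep(37) = binrep(18) + '1'
binrep(18) = binrep(9) + '0'
binrep(9) = binrep(4) + '1'
binrep(4) = binrep(2) + '0'
binrep(2) = binrep(1) + '0'
binrep(1) = '1'  (base case)
Concatenating: '1' + '0' + '0' + '1' + '0' + '1' + '1' + '1' + '1' + '0' + '0' + '1' = '100101111001'

100101111001


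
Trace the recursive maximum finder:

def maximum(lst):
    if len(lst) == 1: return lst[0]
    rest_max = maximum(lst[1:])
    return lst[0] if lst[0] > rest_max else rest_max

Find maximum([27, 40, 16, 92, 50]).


maximum([27, 40, 16, 92, 50]): compare 27 with maximum([40, 16, 92, 50])
maximum([40, 16, 92, 50]): compare 40 with maximum([16, 92, 50])
maximum([16, 92, 50]): compare 16 with maximum([92, 50])
maximum([92, 50]): compare 92 with maximum([50])
maximum([50]) = 50  (base case)
Compare 92 with 50 -> 92
Compare 16 with 92 -> 92
Compare 40 with 92 -> 92
Compare 27 with 92 -> 92

92


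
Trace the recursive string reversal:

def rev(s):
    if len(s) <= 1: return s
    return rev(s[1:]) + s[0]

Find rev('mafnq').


rev('mafnq') = rev('afnq') + 'm'
rev('afnq') = rev('fnq') + 'a'
rev('fnq') = rev('nq') + 'f'
rev('nq') = rev('q') + 'n'
rev('q') = 'q'  (base case)
Concatenating: 'q' + 'n' + 'f' + 'a' + 'm' = 'qnfam'

qnfam


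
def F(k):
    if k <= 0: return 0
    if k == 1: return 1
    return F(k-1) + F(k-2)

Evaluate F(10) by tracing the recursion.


Computing F(10) bottom-up:
F(0) = 0
F(1) = 1
F(2) = F(1) + F(0) = 1 + 0 = 1
F(3) = F(2) + F(1) = 1 + 1 = 2
F(4) = F(3) + F(2) = 2 + 1 = 3
F(5) = F(4) + F(3) = 3 + 2 = 5
F(6) = F(5) + F(4) = 5 + 3 = 8
F(7) = F(6) + F(5) = 8 + 5 = 13
F(8) = F(7) + F(6) = 13 + 8 = 21
F(9) = F(8) + F(7) = 21 + 13 = 34
F(10) = F(9) + F(8) = 34 + 21 = 55

55


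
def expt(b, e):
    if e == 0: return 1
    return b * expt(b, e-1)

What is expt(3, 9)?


expt(3, 9)
= 3 * expt(3, 8)
= 3 * 3 * expt(3, 7)
= 3 * 3 * 3 * expt(3, 6)
= 3 * 3 * 3 * 3 * expt(3, 5)
= 3 * 3 * 3 * 3 * 3 * expt(3, 4)
= 3 * 3 * 3 * 3 * 3 * 3 * expt(3, 3)
= 3 * 3 * 3 * 3 * 3 * 3 * 3 * expt(3, 2)
= 3 * 3 * 3 * 3 * 3 * 3 * 3 * 3 * expt(3, 1)
= 3 * 3 * 3 * 3 * 3 * 3 * 3 * 3 * 3 * expt(3, 0)
= 3 * 3 * 3 * 3 * 3 * 3 * 3 * 3 * 3 * 1
= 19683

19683


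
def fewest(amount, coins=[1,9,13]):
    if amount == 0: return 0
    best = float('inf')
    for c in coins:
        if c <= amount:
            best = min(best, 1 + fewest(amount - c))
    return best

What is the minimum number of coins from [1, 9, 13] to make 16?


Building up with DP:
fewest(0) = 0
fewest(1) = min(1+fewest(0)=1+0=1) = 1
fewest(2) = min(1+fewest(1)=1+1=2) = 2
fewest(3) = min(1+fewest(2)=1+2=3) = 3
fewest(4) = min(1+fewest(3)=1+3=4) = 4
fewest(5) = min(1+fewest(4)=1+4=5) = 5
fewest(6) = min(1+fewest(5)=1+5=6) = 6
fewest(7) = min(1+fewest(6)=1+6=7) = 7
fewest(8) = min(1+fewest(7)=1+7=8) = 8
fewest(9) = min(1+fewest(8)=1+8=9, 1+fewest(0)=1+0=1) = 1
fewest(10) = min(1+fewest(9)=1+1=2, 1+fewest(1)=1+1=2) = 2
fewest(11) = min(1+fewest(10)=1+2=3, 1+fewest(2)=1+2=3) = 3
fewest(12) = min(1+fewest(11)=1+3=4, 1+fewest(3)=1+3=4) = 4
fewest(13) = min(1+fewest(12)=1+4=5, 1+fewest(4)=1+4=5, 1+fewest(0)=1+0=1) = 1
fewest(14) = min(1+fewest(13)=1+1=2, 1+fewest(5)=1+5=6, 1+fewest(1)=1+1=2) = 2
fewest(15) = min(1+fewest(14)=1+2=3, 1+fewest(6)=1+6=7, 1+fewest(2)=1+2=3) = 3
fewest(16) = min(1+fewest(15)=1+3=4, 1+fewest(7)=1+7=8, 1+fewest(3)=1+3=4) = 4

4


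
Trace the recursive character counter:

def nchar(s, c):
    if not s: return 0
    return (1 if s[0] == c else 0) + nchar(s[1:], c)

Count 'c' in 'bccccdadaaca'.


s[0]='b' != 'c' -> 0
s[0]='c' == 'c' -> 1
s[0]='c' == 'c' -> 1
s[0]='c' == 'c' -> 1
s[0]='c' == 'c' -> 1
s[0]='d' != 'c' -> 0
s[0]='a' != 'c' -> 0
s[0]='d' != 'c' -> 0
s[0]='a' != 'c' -> 0
s[0]='a' != 'c' -> 0
s[0]='c' == 'c' -> 1
s[0]='a' != 'c' -> 0
Sum: 0 + 1 + 1 + 1 + 1 + 0 + 0 + 0 + 0 + 0 + 1 + 0 = 5

5


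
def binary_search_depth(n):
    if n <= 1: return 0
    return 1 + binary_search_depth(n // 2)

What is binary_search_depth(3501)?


3501 / 2 = 1750
1750 / 2 = 875
875 / 2 = 437
437 / 2 = 218
218 / 2 = 109
109 / 2 = 54
54 / 2 = 27
27 / 2 = 13
13 / 2 = 6
6 / 2 = 3
3 / 2 = 1
Reached 1 after 11 halvings

11


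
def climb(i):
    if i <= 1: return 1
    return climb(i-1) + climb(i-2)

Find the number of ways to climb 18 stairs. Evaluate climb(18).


Building up from base cases:
climb(0) = 1
climb(1) = 1
climb(2) = climb(1) + climb(0) = 1 + 1 = 2
climb(3) = climb(2) + climb(1) = 2 + 1 = 3
climb(4) = climb(3) + climb(2) = 3 + 2 = 5
climb(5) = climb(4) + climb(3) = 5 + 3 = 8
climb(6) = climb(5) + climb(4) = 8 + 5 = 13
climb(7) = climb(6) + climb(5) = 13 + 8 = 21
climb(8) = climb(7) + climb(6) = 21 + 13 = 34
climb(9) = climb(8) + climb(7) = 34 + 21 = 55
climb(10) = climb(9) + climb(8) = 55 + 34 = 89
climb(11) = climb(10) + climb(9) = 89 + 55 = 144
climb(12) = climb(11) + climb(10) = 144 + 89 = 233
climb(13) = climb(12) + climb(11) = 233 + 144 = 377
climb(14) = climb(13) + climb(12) = 377 + 233 = 610
climb(15) = climb(14) + climb(13) = 610 + 377 = 987
climb(16) = climb(15) + climb(14) = 987 + 610 = 1597
climb(17) = climb(16) + climb(15) = 1597 + 987 = 2584
climb(18) = climb(17) + climb(16) = 2584 + 1597 = 4181

4181


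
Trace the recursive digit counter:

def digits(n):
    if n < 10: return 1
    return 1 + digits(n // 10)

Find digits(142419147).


digits(142419147) = 1 + digits(14241914)
digits(14241914) = 1 + digits(1424191)
digits(1424191) = 1 + digits(142419)
digits(142419) = 1 + digits(14241)
digits(14241) = 1 + digits(1424)
digits(1424) = 1 + digits(142)
digits(142) = 1 + digits(14)
digits(14) = 1 + digits(1)
digits(1) = 1  (base case: 1 < 10)
Unwinding: 1 + 1 + 1 + 1 + 1 + 1 + 1 + 1 + 1 = 9

9


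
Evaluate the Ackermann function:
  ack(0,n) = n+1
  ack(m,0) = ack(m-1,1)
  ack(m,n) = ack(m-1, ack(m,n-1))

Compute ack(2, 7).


ack(2, 7) = ack(1, ack(2, 6))
  ack(2, 6) = ack(1, ack(2, 5))
    ack(2, 5) = ack(1, ack(2, 4))
      ack(2, 4) = ack(1, ack(2, 3))
        ack(2, 3) = ack(1, ack(2, 2))
          ack(2, 2) = ack(1, ack(2, 1))
          ack(2, 1) = ack(1, ack(2, 0))
          ack(2, 0) = ack(1, 1)
          ack(1, 1) = ack(0, ack(1, 0))
          ack(1, 0) = ack(0, 1)
          ack(0, 1) = 2
            = ack(0, 2)
          ack(0, 2) = 3
            = ack(1, 3)
          ack(1, 3) = ack(0, ack(1, 2))
          ack(1, 2) = ack(0, ack(1, 1))
          ack(1, 1) = ack(0, ack(1, 0))
          ack(1, 0) = ack(0, 1)
          ack(0, 1) = 2
            = ack(0, 2)
          ack(0, 2) = 3
            = ack(0, 3)
          ack(0, 3) = 4
            = ack(0, 4)
          ack(0, 4) = 5
... (trace truncated)
Result: ack(2, 7) = 17

17


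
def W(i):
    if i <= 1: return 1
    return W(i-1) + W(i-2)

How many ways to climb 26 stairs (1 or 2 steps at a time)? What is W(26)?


Building up from base cases:
W(0) = 1
W(1) = 1
W(2) = W(1) + W(0) = 1 + 1 = 2
W(3) = W(2) + W(1) = 2 + 1 = 3
W(4) = W(3) + W(2) = 3 + 2 = 5
W(5) = W(4) + W(3) = 5 + 3 = 8
W(6) = W(5) + W(4) = 8 + 5 = 13
W(7) = W(6) + W(5) = 13 + 8 = 21
W(8) = W(7) + W(6) = 21 + 13 = 34
W(9) = W(8) + W(7) = 34 + 21 = 55
W(10) = W(9) + W(8) = 55 + 34 = 89
W(11) = W(10) + W(9) = 89 + 55 = 144
W(12) = W(11) + W(10) = 144 + 89 = 233
W(13) = W(12) + W(11) = 233 + 144 = 377
W(14) = W(13) + W(12) = 377 + 233 = 610
W(15) = W(14) + W(13) = 610 + 377 = 987
W(16) = W(15) + W(14) = 987 + 610 = 1597
W(17) = W(16) + W(15) = 1597 + 987 = 2584
W(18) = W(17) + W(16) = 2584 + 1597 = 4181
W(19) = W(18) + W(17) = 4181 + 2584 = 6765
W(20) = W(19) + W(18) = 6765 + 4181 = 10946
W(21) = W(20) + W(19) = 10946 + 6765 = 17711
W(22) = W(21) + W(20) = 17711 + 10946 = 28657
W(23) = W(22) + W(21) = 28657 + 17711 = 46368
W(24) = W(23) + W(22) = 46368 + 28657 = 75025
W(25) = W(24) + W(23) = 75025 + 46368 = 121393
W(26) = W(25) + W(24) = 121393 + 75025 = 196418

196418


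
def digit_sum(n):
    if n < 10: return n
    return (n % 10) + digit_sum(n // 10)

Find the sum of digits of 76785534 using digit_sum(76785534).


digit_sum(76785534) = 4 + digit_sum(7678553)
digit_sum(7678553) = 3 + digit_sum(767855)
digit_sum(767855) = 5 + digit_sum(76785)
digit_sum(76785) = 5 + digit_sum(7678)
digit_sum(7678) = 8 + digit_sum(767)
digit_sum(767) = 7 + digit_sum(76)
digit_sum(76) = 6 + digit_sum(7)
digit_sum(7) = 7  (base case)
Total: 4 + 3 + 5 + 5 + 8 + 7 + 6 + 7 = 45

45


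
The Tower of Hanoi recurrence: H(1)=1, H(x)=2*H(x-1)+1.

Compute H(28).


H(28) = 2 * H(27) + 1
H(27) = 2 * H(26) + 1
H(26) = 2 * H(25) + 1
H(25) = 2 * H(24) + 1
H(24) = 2 * H(23) + 1
H(23) = 2 * H(22) + 1
H(22) = 2 * H(21) + 1
H(21) = 2 * H(20) + 1
H(20) = 2 * H(19) + 1
H(19) = 2 * H(18) + 1
H(18) = 2 * H(17) + 1
H(17) = 2 * H(16) + 1
H(16) = 2 * H(15) + 1
H(15) = 2 * H(14) + 1
H(14) = 2 * H(13) + 1
H(13) = 2 * H(12) + 1
H(12) = 2 * H(11) + 1
H(11) = 2 * H(10) + 1
H(10) = 2 * H(9) + 1
H(9) = 2 * H(8) + 1
H(8) = 2 * H(7) + 1
H(7) = 2 * H(6) + 1
H(6) = 2 * H(5) + 1
H(5) = 2 * H(4) + 1
H(4) = 2 * H(3) + 1
H(3) = 2 * H(2) + 1
H(2) = 2 * H(1) + 1
H(1) = 1  (base case)
H(2) = 2 * 1 + 1 = 3
H(3) = 2 * 3 + 1 = 7
H(4) = 2 * 7 + 1 = 15
H(5) = 2 * 15 + 1 = 31
H(6) = 2 * 31 + 1 = 63
H(7) = 2 * 63 + 1 = 127
H(8) = 2 * 127 + 1 = 255
H(9) = 2 * 255 + 1 = 511
H(10) = 2 * 511 + 1 = 1023
H(11) = 2 * 1023 + 1 = 2047
H(12) = 2 * 2047 + 1 = 4095
H(13) = 2 * 4095 + 1 = 8191
H(14) = 2 * 8191 + 1 = 16383
H(15) = 2 * 16383 + 1 = 32767
H(16) = 2 * 32767 + 1 = 65535
H(17) = 2 * 65535 + 1 = 131071
H(18) = 2 * 131071 + 1 = 262143
H(19) = 2 * 262143 + 1 = 524287
H(20) = 2 * 524287 + 1 = 1048575
H(21) = 2 * 1048575 + 1 = 2097151
H(22) = 2 * 2097151 + 1 = 4194303
H(23) = 2 * 4194303 + 1 = 8388607
H(24) = 2 * 8388607 + 1 = 16777215
H(25) = 2 * 16777215 + 1 = 33554431
H(26) = 2 * 33554431 + 1 = 67108863
H(27) = 2 * 67108863 + 1 = 134217727
H(28) = 2 * 134217727 + 1 = 268435455

268435455


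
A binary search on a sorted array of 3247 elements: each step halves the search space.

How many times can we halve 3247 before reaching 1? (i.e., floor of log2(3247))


3247 / 2 = 1623
1623 / 2 = 811
811 / 2 = 405
405 / 2 = 202
202 / 2 = 101
101 / 2 = 50
50 / 2 = 25
25 / 2 = 12
12 / 2 = 6
6 / 2 = 3
3 / 2 = 1
Reached 1 after 11 halvings

11


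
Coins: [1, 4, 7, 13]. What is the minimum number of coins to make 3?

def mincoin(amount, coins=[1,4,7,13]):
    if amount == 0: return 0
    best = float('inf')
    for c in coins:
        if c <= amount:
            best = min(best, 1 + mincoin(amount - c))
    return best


Building up with DP:
mincoin(0) = 0
mincoin(1) = min(1+mincoin(0)=1+0=1) = 1
mincoin(2) = min(1+mincoin(1)=1+1=2) = 2
mincoin(3) = min(1+mincoin(2)=1+2=3) = 3

3


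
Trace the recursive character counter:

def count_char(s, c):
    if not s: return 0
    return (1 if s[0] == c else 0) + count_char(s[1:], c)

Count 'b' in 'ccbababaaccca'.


s[0]='c' != 'b' -> 0
s[0]='c' != 'b' -> 0
s[0]='b' == 'b' -> 1
s[0]='a' != 'b' -> 0
s[0]='b' == 'b' -> 1
s[0]='a' != 'b' -> 0
s[0]='b' == 'b' -> 1
s[0]='a' != 'b' -> 0
s[0]='a' != 'b' -> 0
s[0]='c' != 'b' -> 0
s[0]='c' != 'b' -> 0
s[0]='c' != 'b' -> 0
s[0]='a' != 'b' -> 0
Sum: 0 + 0 + 1 + 0 + 1 + 0 + 1 + 0 + 0 + 0 + 0 + 0 + 0 = 3

3


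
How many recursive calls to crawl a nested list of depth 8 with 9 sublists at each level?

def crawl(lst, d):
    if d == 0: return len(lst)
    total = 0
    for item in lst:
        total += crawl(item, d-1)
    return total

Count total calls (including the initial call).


At depth 0 (root): 1 call
At depth 1: each of 1 parents calls crawl on 9 children = 9 calls
At depth 2: each of 9 parents calls crawl on 9 children = 81 calls
At depth 3: each of 81 parents calls crawl on 9 children = 729 calls
At depth 4: each of 729 parents calls crawl on 9 children = 6561 calls
At depth 5: each of 6561 parents calls crawl on 9 children = 59049 calls
At depth 6: each of 59049 parents calls crawl on 9 children = 531441 calls
At depth 7: each of 531441 parents calls crawl on 9 children = 4782969 calls
At depth 8: each of 4782969 parents calls crawl on 9 children = 43046721 calls
Total: 1 + 9 + 81 + 729 + 6561 + 59049 + 531441 + 4782969 + 43046721 = 48427561

48427561


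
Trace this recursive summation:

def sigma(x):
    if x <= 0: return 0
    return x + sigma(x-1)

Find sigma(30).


sigma(30)
= 30 + 29 + 28 + 27 + 26 + 25 + 24 + 23 + 22 + 21 + 20 + 19 + 18 + 17 + 16 + 15 + 14 + 13 + 12 + 11 + 10 + 9 + 8 + 7 + 6 + 5 + 4 + 3 + 2 + 1 + sigma(0)
= 30 + 29 + 28 + 27 + 26 + 25 + 24 + 23 + 22 + 21 + 20 + 19 + 18 + 17 + 16 + 15 + 14 + 13 + 12 + 11 + 10 + 9 + 8 + 7 + 6 + 5 + 4 + 3 + 2 + 1 + 0
= 465

465


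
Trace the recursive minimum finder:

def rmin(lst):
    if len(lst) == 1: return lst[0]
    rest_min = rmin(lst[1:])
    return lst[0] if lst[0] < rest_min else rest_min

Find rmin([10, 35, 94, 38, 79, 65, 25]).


rmin([10, 35, 94, 38, 79, 65, 25]): compare 10 with rmin([35, 94, 38, 79, 65, 25])
rmin([35, 94, 38, 79, 65, 25]): compare 35 with rmin([94, 38, 79, 65, 25])
rmin([94, 38, 79, 65, 25]): compare 94 with rmin([38, 79, 65, 25])
rmin([38, 79, 65, 25]): compare 38 with rmin([79, 65, 25])
rmin([79, 65, 25]): compare 79 with rmin([65, 25])
rmin([65, 25]): compare 65 with rmin([25])
rmin([25]) = 25  (base case)
Compare 65 with 25 -> 25
Compare 79 with 25 -> 25
Compare 38 with 25 -> 25
Compare 94 with 25 -> 25
Compare 35 with 25 -> 25
Compare 10 with 25 -> 10

10


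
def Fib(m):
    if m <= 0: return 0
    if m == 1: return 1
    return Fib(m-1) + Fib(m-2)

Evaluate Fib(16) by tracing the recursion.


Computing Fib(16) bottom-up:
Fib(0) = 0
Fib(1) = 1
Fib(2) = Fib(1) + Fib(0) = 1 + 0 = 1
Fib(3) = Fib(2) + Fib(1) = 1 + 1 = 2
Fib(4) = Fib(3) + Fib(2) = 2 + 1 = 3
Fib(5) = Fib(4) + Fib(3) = 3 + 2 = 5
Fib(6) = Fib(5) + Fib(4) = 5 + 3 = 8
Fib(7) = Fib(6) + Fib(5) = 8 + 5 = 13
Fib(8) = Fib(7) + Fib(6) = 13 + 8 = 21
Fib(9) = Fib(8) + Fib(7) = 21 + 13 = 34
Fib(10) = Fib(9) + Fib(8) = 34 + 21 = 55
Fib(11) = Fib(10) + Fib(9) = 55 + 34 = 89
Fib(12) = Fib(11) + Fib(10) = 89 + 55 = 144
Fib(13) = Fib(12) + Fib(11) = 144 + 89 = 233
Fib(14) = Fib(13) + Fib(12) = 233 + 144 = 377
Fib(15) = Fib(14) + Fib(13) = 377 + 233 = 610
Fib(16) = Fib(15) + Fib(14) = 610 + 377 = 987

987


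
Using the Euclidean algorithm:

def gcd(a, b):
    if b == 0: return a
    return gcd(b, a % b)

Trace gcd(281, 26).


gcd(281, 26) = gcd(26, 21)
gcd(26, 21) = gcd(21, 5)
gcd(21, 5) = gcd(5, 1)
gcd(5, 1) = gcd(1, 0)
gcd(1, 0) = 1  (base case)

1


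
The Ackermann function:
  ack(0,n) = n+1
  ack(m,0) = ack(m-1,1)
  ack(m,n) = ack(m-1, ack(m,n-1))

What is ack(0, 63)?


ack(0, 63) = 64
Result: ack(0, 63) = 64

64


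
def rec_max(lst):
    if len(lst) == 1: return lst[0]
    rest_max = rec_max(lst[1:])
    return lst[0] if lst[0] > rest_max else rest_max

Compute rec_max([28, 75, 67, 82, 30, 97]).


rec_max([28, 75, 67, 82, 30, 97]): compare 28 with rec_max([75, 67, 82, 30, 97])
rec_max([75, 67, 82, 30, 97]): compare 75 with rec_max([67, 82, 30, 97])
rec_max([67, 82, 30, 97]): compare 67 with rec_max([82, 30, 97])
rec_max([82, 30, 97]): compare 82 with rec_max([30, 97])
rec_max([30, 97]): compare 30 with rec_max([97])
rec_max([97]) = 97  (base case)
Compare 30 with 97 -> 97
Compare 82 with 97 -> 97
Compare 67 with 97 -> 97
Compare 75 with 97 -> 97
Compare 28 with 97 -> 97

97


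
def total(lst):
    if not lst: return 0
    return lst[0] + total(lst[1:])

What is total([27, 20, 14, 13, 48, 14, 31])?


total([27, 20, 14, 13, 48, 14, 31]) = 27 + total([20, 14, 13, 48, 14, 31])
total([20, 14, 13, 48, 14, 31]) = 20 + total([14, 13, 48, 14, 31])
total([14, 13, 48, 14, 31]) = 14 + total([13, 48, 14, 31])
total([13, 48, 14, 31]) = 13 + total([48, 14, 31])
total([48, 14, 31]) = 48 + total([14, 31])
total([14, 31]) = 14 + total([31])
total([31]) = 31 + total([])
total([]) = 0  (base case)
Total: 27 + 20 + 14 + 13 + 48 + 14 + 31 + 0 = 167

167


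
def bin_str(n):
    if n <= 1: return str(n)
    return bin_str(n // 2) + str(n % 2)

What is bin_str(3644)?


bin_str(3644) = bin_str(1822) + '0'
bin_str(1822) = bin_str(911) + '0'
bin_str(911) = bin_str(455) + '1'
bin_str(455) = bin_str(227) + '1'
bin_str(227) = bin_str(113) + '1'
bin_str(113) = bin_str(56) + '1'
bin_str(56) = bin_str(28) + '0'
bin_str(28) = bin_str(14) + '0'
bin_str(14) = bin_str(7) + '0'
bin_str(7) = bin_str(3) + '1'
bin_str(3) = bin_str(1) + '1'
bin_str(1) = '1'  (base case)
Concatenating: '1' + '1' + '1' + '0' + '0' + '0' + '1' + '1' + '1' + '1' + '0' + '0' = '111000111100'

111000111100


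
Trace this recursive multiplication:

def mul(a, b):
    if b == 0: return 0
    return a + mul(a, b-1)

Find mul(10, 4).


mul(10, 4) = 10 + mul(10, 3)
mul(10, 3) = 10 + mul(10, 2)
mul(10, 2) = 10 + mul(10, 1)
mul(10, 1) = 10 + mul(10, 0)
mul(10, 0) = 0  (base case)
Total: 10 + 10 + 10 + 10 + 0 = 40

40


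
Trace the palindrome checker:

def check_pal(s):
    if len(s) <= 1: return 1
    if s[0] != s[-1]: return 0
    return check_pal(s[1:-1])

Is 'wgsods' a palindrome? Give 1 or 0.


check_pal('wgsods'): s[0]='w' != s[-1]='s' -> return 0
Result: 0 (not a palindrome)

0


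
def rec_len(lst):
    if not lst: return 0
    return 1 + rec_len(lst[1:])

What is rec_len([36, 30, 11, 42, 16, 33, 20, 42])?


rec_len([36, 30, 11, 42, 16, 33, 20, 42]) = 1 + rec_len([30, 11, 42, 16, 33, 20, 42])
rec_len([30, 11, 42, 16, 33, 20, 42]) = 1 + rec_len([11, 42, 16, 33, 20, 42])
rec_len([11, 42, 16, 33, 20, 42]) = 1 + rec_len([42, 16, 33, 20, 42])
rec_len([42, 16, 33, 20, 42]) = 1 + rec_len([16, 33, 20, 42])
rec_len([16, 33, 20, 42]) = 1 + rec_len([33, 20, 42])
rec_len([33, 20, 42]) = 1 + rec_len([20, 42])
rec_len([20, 42]) = 1 + rec_len([42])
rec_len([42]) = 1 + rec_len([])
rec_len([]) = 0  (base case)
Unwinding: 1 + 1 + 1 + 1 + 1 + 1 + 1 + 1 + 0 = 8

8


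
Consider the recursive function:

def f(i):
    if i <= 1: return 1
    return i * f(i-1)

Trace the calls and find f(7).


f(7)
= 7 * f(6)
= 7 * 6 * f(5)
= 7 * 6 * 5 * f(4)
= 7 * 6 * 5 * 4 * f(3)
= 7 * 6 * 5 * 4 * 3 * f(2)
= 7 * 6 * 5 * 4 * 3 * 2 * f(1)
= 7 * 6 * 5 * 4 * 3 * 2 * 1
= 5040

5040


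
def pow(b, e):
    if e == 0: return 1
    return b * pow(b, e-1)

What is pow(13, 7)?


pow(13, 7)
= 13 * pow(13, 6)
= 13 * 13 * pow(13, 5)
= 13 * 13 * 13 * pow(13, 4)
= 13 * 13 * 13 * 13 * pow(13, 3)
= 13 * 13 * 13 * 13 * 13 * pow(13, 2)
= 13 * 13 * 13 * 13 * 13 * 13 * pow(13, 1)
= 13 * 13 * 13 * 13 * 13 * 13 * 13 * pow(13, 0)
= 13 * 13 * 13 * 13 * 13 * 13 * 13 * 1
= 62748517

62748517


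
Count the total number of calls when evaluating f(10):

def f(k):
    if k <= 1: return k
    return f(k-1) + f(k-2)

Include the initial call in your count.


Let C(n) = total calls for f(n)
C(0) = 1, C(1) = 1
C(2) = 1 + C(1) + C(0) = 1 + 1 + 1 = 3
C(3) = 1 + C(2) + C(1) = 1 + 3 + 1 = 5
C(4) = 1 + C(3) + C(2) = 1 + 5 + 3 = 9
C(5) = 1 + C(4) + C(3) = 1 + 9 + 5 = 15
C(6) = 1 + C(5) + C(4) = 1 + 15 + 9 = 25
C(7) = 1 + C(6) + C(5) = 1 + 25 + 15 = 41
C(8) = 1 + C(7) + C(6) = 1 + 41 + 25 = 67
C(9) = 1 + C(8) + C(7) = 1 + 67 + 41 = 109
C(10) = 1 + C(9) + C(8) = 1 + 109 + 67 = 177

177


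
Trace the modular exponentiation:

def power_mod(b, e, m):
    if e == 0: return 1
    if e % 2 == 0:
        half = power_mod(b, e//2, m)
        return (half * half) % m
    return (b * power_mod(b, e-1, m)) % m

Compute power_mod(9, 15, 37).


power_mod(9, 15, 37): e is odd, compute power_mod(9, 14, 37)
  power_mod(9, 14, 37): e is even, compute power_mod(9, 7, 37)
    power_mod(9, 7, 37): e is odd, compute power_mod(9, 6, 37)
      power_mod(9, 6, 37): e is even, compute power_mod(9, 3, 37)
        power_mod(9, 3, 37): e is odd, compute power_mod(9, 2, 37)
          power_mod(9, 2, 37): e is even, compute power_mod(9, 1, 37)
          power_mod(9, 1, 37): e is odd, compute power_mod(9, 0, 37)
          power_mod(9, 0, 37) = 1
          (9 * 1) % 37 = 9
          half=9, (9*9) % 37 = 7
        (9 * 7) % 37 = 26
      half=26, (26*26) % 37 = 10
    (9 * 10) % 37 = 16
  half=16, (16*16) % 37 = 34
(9 * 34) % 37 = 10

10


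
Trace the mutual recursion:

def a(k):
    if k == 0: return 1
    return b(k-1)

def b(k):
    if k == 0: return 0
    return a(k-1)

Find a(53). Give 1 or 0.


a(53) = b(52)
b(52) = a(51)
a(51) = b(50)
b(50) = a(49)
a(49) = b(48)
b(48) = a(47)
a(47) = b(46)
b(46) = a(45)
a(45) = b(44)
b(44) = a(43)
a(43) = b(42)
b(42) = a(41)
a(41) = b(40)
b(40) = a(39)
a(39) = b(38)
b(38) = a(37)
a(37) = b(36)
b(36) = a(35)
a(35) = b(34)
b(34) = a(33)
a(33) = b(32)
b(32) = a(31)
a(31) = b(30)
b(30) = a(29)
a(29) = b(28)
b(28) = a(27)
a(27) = b(26)
b(26) = a(25)
a(25) = b(24)
b(24) = a(23)
a(23) = b(22)
b(22) = a(21)
a(21) = b(20)
b(20) = a(19)
a(19) = b(18)
b(18) = a(17)
a(17) = b(16)
b(16) = a(15)
a(15) = b(14)
b(14) = a(13)
a(13) = b(12)
b(12) = a(11)
a(11) = b(10)
b(10) = a(9)
a(9) = b(8)
b(8) = a(7)
a(7) = b(6)
b(6) = a(5)
a(5) = b(4)
b(4) = a(3)
a(3) = b(2)
b(2) = a(1)
a(1) = b(0)
b(0) = 0  (base case)
Result: 0

0


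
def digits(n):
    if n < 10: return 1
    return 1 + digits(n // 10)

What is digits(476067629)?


digits(476067629) = 1 + digits(47606762)
digits(47606762) = 1 + digits(4760676)
digits(4760676) = 1 + digits(476067)
digits(476067) = 1 + digits(47606)
digits(47606) = 1 + digits(4760)
digits(4760) = 1 + digits(476)
digits(476) = 1 + digits(47)
digits(47) = 1 + digits(4)
digits(4) = 1  (base case: 4 < 10)
Unwinding: 1 + 1 + 1 + 1 + 1 + 1 + 1 + 1 + 1 = 9

9


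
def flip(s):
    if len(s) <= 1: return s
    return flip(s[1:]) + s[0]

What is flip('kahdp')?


flip('kahdp') = flip('ahdp') + 'k'
flip('ahdp') = flip('hdp') + 'a'
flip('hdp') = flip('dp') + 'h'
flip('dp') = flip('p') + 'd'
flip('p') = 'p'  (base case)
Concatenating: 'p' + 'd' + 'h' + 'a' + 'k' = 'pdhak'

pdhak


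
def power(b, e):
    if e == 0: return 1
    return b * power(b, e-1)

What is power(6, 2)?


power(6, 2)
= 6 * power(6, 1)
= 6 * 6 * power(6, 0)
= 6 * 6 * 1
= 36

36


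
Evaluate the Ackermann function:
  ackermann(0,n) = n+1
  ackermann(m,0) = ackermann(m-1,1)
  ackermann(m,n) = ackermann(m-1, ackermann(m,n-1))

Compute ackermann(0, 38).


ackermann(0, 38) = 39
Result: ackermann(0, 38) = 39

39


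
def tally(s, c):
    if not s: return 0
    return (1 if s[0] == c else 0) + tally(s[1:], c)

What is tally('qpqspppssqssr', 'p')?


s[0]='q' != 'p' -> 0
s[0]='p' == 'p' -> 1
s[0]='q' != 'p' -> 0
s[0]='s' != 'p' -> 0
s[0]='p' == 'p' -> 1
s[0]='p' == 'p' -> 1
s[0]='p' == 'p' -> 1
s[0]='s' != 'p' -> 0
s[0]='s' != 'p' -> 0
s[0]='q' != 'p' -> 0
s[0]='s' != 'p' -> 0
s[0]='s' != 'p' -> 0
s[0]='r' != 'p' -> 0
Sum: 0 + 1 + 0 + 0 + 1 + 1 + 1 + 0 + 0 + 0 + 0 + 0 + 0 = 4

4


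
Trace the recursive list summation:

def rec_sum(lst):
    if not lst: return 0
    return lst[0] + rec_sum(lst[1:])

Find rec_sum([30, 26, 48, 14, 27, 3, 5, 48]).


rec_sum([30, 26, 48, 14, 27, 3, 5, 48]) = 30 + rec_sum([26, 48, 14, 27, 3, 5, 48])
rec_sum([26, 48, 14, 27, 3, 5, 48]) = 26 + rec_sum([48, 14, 27, 3, 5, 48])
rec_sum([48, 14, 27, 3, 5, 48]) = 48 + rec_sum([14, 27, 3, 5, 48])
rec_sum([14, 27, 3, 5, 48]) = 14 + rec_sum([27, 3, 5, 48])
rec_sum([27, 3, 5, 48]) = 27 + rec_sum([3, 5, 48])
rec_sum([3, 5, 48]) = 3 + rec_sum([5, 48])
rec_sum([5, 48]) = 5 + rec_sum([48])
rec_sum([48]) = 48 + rec_sum([])
rec_sum([]) = 0  (base case)
Total: 30 + 26 + 48 + 14 + 27 + 3 + 5 + 48 + 0 = 201

201


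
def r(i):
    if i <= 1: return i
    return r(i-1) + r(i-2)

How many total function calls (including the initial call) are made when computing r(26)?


Let C(n) = total calls for r(n)
C(0) = 1, C(1) = 1
C(2) = 1 + C(1) + C(0) = 1 + 1 + 1 = 3
C(3) = 1 + C(2) + C(1) = 1 + 3 + 1 = 5
C(4) = 1 + C(3) + C(2) = 1 + 5 + 3 = 9
C(5) = 1 + C(4) + C(3) = 1 + 9 + 5 = 15
C(6) = 1 + C(5) + C(4) = 1 + 15 + 9 = 25
C(7) = 1 + C(6) + C(5) = 1 + 25 + 15 = 41
C(8) = 1 + C(7) + C(6) = 1 + 41 + 25 = 67
C(9) = 1 + C(8) + C(7) = 1 + 67 + 41 = 109
C(10) = 1 + C(9) + C(8) = 1 + 109 + 67 = 177
C(11) = 1 + C(10) + C(9) = 1 + 177 + 109 = 287
C(12) = 1 + C(11) + C(10) = 1 + 287 + 177 = 465
C(13) = 1 + C(12) + C(11) = 1 + 465 + 287 = 753
C(14) = 1 + C(13) + C(12) = 1 + 753 + 465 = 1219
C(15) = 1 + C(14) + C(13) = 1 + 1219 + 753 = 1973
C(16) = 1 + C(15) + C(14) = 1 + 1973 + 1219 = 3193
C(17) = 1 + C(16) + C(15) = 1 + 3193 + 1973 = 5167
C(18) = 1 + C(17) + C(16) = 1 + 5167 + 3193 = 8361
C(19) = 1 + C(18) + C(17) = 1 + 8361 + 5167 = 13529
C(20) = 1 + C(19) + C(18) = 1 + 13529 + 8361 = 21891
C(21) = 1 + C(20) + C(19) = 1 + 21891 + 13529 = 35421
C(22) = 1 + C(21) + C(20) = 1 + 35421 + 21891 = 57313
C(23) = 1 + C(22) + C(21) = 1 + 57313 + 35421 = 92735
C(24) = 1 + C(23) + C(22) = 1 + 92735 + 57313 = 150049
C(25) = 1 + C(24) + C(23) = 1 + 150049 + 92735 = 242785
C(26) = 1 + C(25) + C(24) = 1 + 242785 + 150049 = 392835

392835


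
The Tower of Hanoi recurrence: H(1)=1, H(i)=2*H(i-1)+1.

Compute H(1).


H(1) = 1  (base case)

1


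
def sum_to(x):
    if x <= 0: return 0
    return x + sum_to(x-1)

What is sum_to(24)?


sum_to(24)
= 24 + 23 + 22 + 21 + 20 + 19 + 18 + 17 + 16 + 15 + 14 + 13 + 12 + 11 + 10 + 9 + 8 + 7 + 6 + 5 + 4 + 3 + 2 + 1 + sum_to(0)
= 24 + 23 + 22 + 21 + 20 + 19 + 18 + 17 + 16 + 15 + 14 + 13 + 12 + 11 + 10 + 9 + 8 + 7 + 6 + 5 + 4 + 3 + 2 + 1 + 0
= 300

300


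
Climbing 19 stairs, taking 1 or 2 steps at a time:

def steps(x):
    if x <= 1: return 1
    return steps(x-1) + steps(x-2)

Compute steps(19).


Building up from base cases:
steps(0) = 1
steps(1) = 1
steps(2) = steps(1) + steps(0) = 1 + 1 = 2
steps(3) = steps(2) + steps(1) = 2 + 1 = 3
steps(4) = steps(3) + steps(2) = 3 + 2 = 5
steps(5) = steps(4) + steps(3) = 5 + 3 = 8
steps(6) = steps(5) + steps(4) = 8 + 5 = 13
steps(7) = steps(6) + steps(5) = 13 + 8 = 21
steps(8) = steps(7) + steps(6) = 21 + 13 = 34
steps(9) = steps(8) + steps(7) = 34 + 21 = 55
steps(10) = steps(9) + steps(8) = 55 + 34 = 89
steps(11) = steps(10) + steps(9) = 89 + 55 = 144
steps(12) = steps(11) + steps(10) = 144 + 89 = 233
steps(13) = steps(12) + steps(11) = 233 + 144 = 377
steps(14) = steps(13) + steps(12) = 377 + 233 = 610
steps(15) = steps(14) + steps(13) = 610 + 377 = 987
steps(16) = steps(15) + steps(14) = 987 + 610 = 1597
steps(17) = steps(16) + steps(15) = 1597 + 987 = 2584
steps(18) = steps(17) + steps(16) = 2584 + 1597 = 4181
steps(19) = steps(18) + steps(17) = 4181 + 2584 = 6765

6765


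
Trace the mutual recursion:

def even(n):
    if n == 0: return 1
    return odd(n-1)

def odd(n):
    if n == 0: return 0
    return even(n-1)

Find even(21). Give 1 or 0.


even(21) = odd(20)
odd(20) = even(19)
even(19) = odd(18)
odd(18) = even(17)
even(17) = odd(16)
odd(16) = even(15)
even(15) = odd(14)
odd(14) = even(13)
even(13) = odd(12)
odd(12) = even(11)
even(11) = odd(10)
odd(10) = even(9)
even(9) = odd(8)
odd(8) = even(7)
even(7) = odd(6)
odd(6) = even(5)
even(5) = odd(4)
odd(4) = even(3)
even(3) = odd(2)
odd(2) = even(1)
even(1) = odd(0)
odd(0) = 0  (base case)
Result: 0

0


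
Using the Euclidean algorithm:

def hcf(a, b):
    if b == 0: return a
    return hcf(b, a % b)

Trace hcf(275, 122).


hcf(275, 122) = hcf(122, 31)
hcf(122, 31) = hcf(31, 29)
hcf(31, 29) = hcf(29, 2)
hcf(29, 2) = hcf(2, 1)
hcf(2, 1) = hcf(1, 0)
hcf(1, 0) = 1  (base case)

1


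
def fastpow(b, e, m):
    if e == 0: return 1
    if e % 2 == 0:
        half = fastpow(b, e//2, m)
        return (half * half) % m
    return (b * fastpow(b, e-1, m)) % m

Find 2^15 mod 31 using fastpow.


fastpow(2, 15, 31): e is odd, compute fastpow(2, 14, 31)
  fastpow(2, 14, 31): e is even, compute fastpow(2, 7, 31)
    fastpow(2, 7, 31): e is odd, compute fastpow(2, 6, 31)
      fastpow(2, 6, 31): e is even, compute fastpow(2, 3, 31)
        fastpow(2, 3, 31): e is odd, compute fastpow(2, 2, 31)
          fastpow(2, 2, 31): e is even, compute fastpow(2, 1, 31)
          fastpow(2, 1, 31): e is odd, compute fastpow(2, 0, 31)
          fastpow(2, 0, 31) = 1
          (2 * 1) % 31 = 2
          half=2, (2*2) % 31 = 4
        (2 * 4) % 31 = 8
      half=8, (8*8) % 31 = 2
    (2 * 2) % 31 = 4
  half=4, (4*4) % 31 = 16
(2 * 16) % 31 = 1

1


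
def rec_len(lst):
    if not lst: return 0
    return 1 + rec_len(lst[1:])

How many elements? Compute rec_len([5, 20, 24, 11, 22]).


rec_len([5, 20, 24, 11, 22]) = 1 + rec_len([20, 24, 11, 22])
rec_len([20, 24, 11, 22]) = 1 + rec_len([24, 11, 22])
rec_len([24, 11, 22]) = 1 + rec_len([11, 22])
rec_len([11, 22]) = 1 + rec_len([22])
rec_len([22]) = 1 + rec_len([])
rec_len([]) = 0  (base case)
Unwinding: 1 + 1 + 1 + 1 + 1 + 0 = 5

5


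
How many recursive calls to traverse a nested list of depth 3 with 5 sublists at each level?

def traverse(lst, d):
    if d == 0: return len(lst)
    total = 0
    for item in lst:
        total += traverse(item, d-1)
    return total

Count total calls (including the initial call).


At depth 0 (root): 1 call
At depth 1: each of 1 parents calls traverse on 5 children = 5 calls
At depth 2: each of 5 parents calls traverse on 5 children = 25 calls
At depth 3: each of 25 parents calls traverse on 5 children = 125 calls
Total: 1 + 5 + 25 + 125 = 156

156


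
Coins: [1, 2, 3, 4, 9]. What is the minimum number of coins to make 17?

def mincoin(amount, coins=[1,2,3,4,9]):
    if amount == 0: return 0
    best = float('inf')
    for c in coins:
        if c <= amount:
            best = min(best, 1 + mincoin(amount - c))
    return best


Building up with DP:
mincoin(0) = 0
mincoin(1) = min(1+mincoin(0)=1+0=1) = 1
mincoin(2) = min(1+mincoin(1)=1+1=2, 1+mincoin(0)=1+0=1) = 1
mincoin(3) = min(1+mincoin(2)=1+1=2, 1+mincoin(1)=1+1=2, 1+mincoin(0)=1+0=1) = 1
mincoin(4) = min(1+mincoin(3)=1+1=2, 1+mincoin(2)=1+1=2, 1+mincoin(1)=1+1=2, 1+mincoin(0)=1+0=1) = 1
mincoin(5) = min(1+mincoin(4)=1+1=2, 1+mincoin(3)=1+1=2, 1+mincoin(2)=1+1=2, 1+mincoin(1)=1+1=2) = 2
mincoin(6) = min(1+mincoin(5)=1+2=3, 1+mincoin(4)=1+1=2, 1+mincoin(3)=1+1=2, 1+mincoin(2)=1+1=2) = 2
mincoin(7) = min(1+mincoin(6)=1+2=3, 1+mincoin(5)=1+2=3, 1+mincoin(4)=1+1=2, 1+mincoin(3)=1+1=2) = 2
mincoin(8) = min(1+mincoin(7)=1+2=3, 1+mincoin(6)=1+2=3, 1+mincoin(5)=1+2=3, 1+mincoin(4)=1+1=2) = 2
mincoin(9) = min(1+mincoin(8)=1+2=3, 1+mincoin(7)=1+2=3, 1+mincoin(6)=1+2=3, 1+mincoin(5)=1+2=3, 1+mincoin(0)=1+0=1) = 1
mincoin(10) = min(1+mincoin(9)=1+1=2, 1+mincoin(8)=1+2=3, 1+mincoin(7)=1+2=3, 1+mincoin(6)=1+2=3, 1+mincoin(1)=1+1=2) = 2
mincoin(11) = min(1+mincoin(10)=1+2=3, 1+mincoin(9)=1+1=2, 1+mincoin(8)=1+2=3, 1+mincoin(7)=1+2=3, 1+mincoin(2)=1+1=2) = 2
mincoin(12) = min(1+mincoin(11)=1+2=3, 1+mincoin(10)=1+2=3, 1+mincoin(9)=1+1=2, 1+mincoin(8)=1+2=3, 1+mincoin(3)=1+1=2) = 2
mincoin(13) = min(1+mincoin(12)=1+2=3, 1+mincoin(11)=1+2=3, 1+mincoin(10)=1+2=3, 1+mincoin(9)=1+1=2, 1+mincoin(4)=1+1=2) = 2
mincoin(14) = min(1+mincoin(13)=1+2=3, 1+mincoin(12)=1+2=3, 1+mincoin(11)=1+2=3, 1+mincoin(10)=1+2=3, 1+mincoin(5)=1+2=3) = 3
mincoin(15) = min(1+mincoin(14)=1+3=4, 1+mincoin(13)=1+2=3, 1+mincoin(12)=1+2=3, 1+mincoin(11)=1+2=3, 1+mincoin(6)=1+2=3) = 3
mincoin(16) = min(1+mincoin(15)=1+3=4, 1+mincoin(14)=1+3=4, 1+mincoin(13)=1+2=3, 1+mincoin(12)=1+2=3, 1+mincoin(7)=1+2=3) = 3
mincoin(17) = min(1+mincoin(16)=1+3=4, 1+mincoin(15)=1+3=4, 1+mincoin(14)=1+3=4, 1+mincoin(13)=1+2=3, 1+mincoin(8)=1+2=3) = 3

3
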